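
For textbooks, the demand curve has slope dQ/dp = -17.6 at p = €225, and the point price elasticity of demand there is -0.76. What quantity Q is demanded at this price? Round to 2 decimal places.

Ed = (dQ/dp)·(p/Q) ⇒ Q = (dQ/dp)·p/Ed = (-17.6)·225/(-0.76) = 5210.5263…

5210.53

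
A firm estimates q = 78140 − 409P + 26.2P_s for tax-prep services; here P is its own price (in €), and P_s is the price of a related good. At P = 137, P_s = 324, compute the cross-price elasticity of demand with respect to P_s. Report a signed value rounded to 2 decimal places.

At the given values, q = 78140 − 409(137) + 26.2(324) = 30595.8.
∂q/∂P_s = 26.2.
E = (26.2) × (324/30595.8) = 0.2774…

0.28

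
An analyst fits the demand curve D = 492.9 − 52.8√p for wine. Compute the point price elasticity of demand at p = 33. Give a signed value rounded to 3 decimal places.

dD/dp = −52.8/(2√p) = -4.59565. At p = 33, D = 189.587.
Ed = (dD/dp)·(p/D) = (-4.59565) × (33/189.587) = -0.79993…

-0.800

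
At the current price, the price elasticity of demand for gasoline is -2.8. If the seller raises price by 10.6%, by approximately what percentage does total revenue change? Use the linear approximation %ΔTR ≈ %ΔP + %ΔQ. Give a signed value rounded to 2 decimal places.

%ΔQ ≈ Ed × %ΔP = (-2.8) × (+10.6%) = -29.6800%
%ΔTR ≈ %ΔP + %ΔQ = (+10.6%) + (-29.6800%) = -19.0800%

-19.08%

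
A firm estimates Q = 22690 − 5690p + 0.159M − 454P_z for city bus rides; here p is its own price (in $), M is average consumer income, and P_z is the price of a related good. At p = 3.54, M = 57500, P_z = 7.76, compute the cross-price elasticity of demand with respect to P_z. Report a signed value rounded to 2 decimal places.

-0.43

At the given values, Q = 22690 − 5690(3.54) + 0.159(57500) − 454(7.76) = 8166.86.
∂Q/∂P_z = -454.
E = (-454) × (7.76/8166.86) = -0.4313…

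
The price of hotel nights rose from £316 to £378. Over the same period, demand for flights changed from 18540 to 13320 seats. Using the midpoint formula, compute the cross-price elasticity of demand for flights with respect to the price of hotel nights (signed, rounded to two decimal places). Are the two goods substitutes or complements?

%ΔQ_{flights} = (13320 − 18540)/avg = -5220/15930 = -0.327683…
%ΔP_{hotel nights} = (378 − 316)/avg = 62/347 = 0.178674…
E_cross = (-5220/15930) / (62/347) = -1.8339…
E_cross < 0 ⇒ the goods are complements.

-1.83; complements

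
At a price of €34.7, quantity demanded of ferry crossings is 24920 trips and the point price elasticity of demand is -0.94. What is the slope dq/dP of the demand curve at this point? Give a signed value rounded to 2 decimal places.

-675.07

Ed = (dq/dP)·(P/q) ⇒ dq/dP = Ed·q/P = (-0.94)·24920/34.7 = -675.0662…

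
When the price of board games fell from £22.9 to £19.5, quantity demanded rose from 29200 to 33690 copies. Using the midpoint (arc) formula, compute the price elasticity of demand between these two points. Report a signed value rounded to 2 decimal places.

%ΔQ = (33690 − 29200) / [(29200 + 33690)/2] = 4490/31445 = 0.142788…
%ΔP = (19.5 − 22.9) / [(22.9 + 19.5)/2] = -3.4/21.2 = -0.160377…
Arc Ed = %ΔQ / %ΔP = (4490/31445) / (-3.4/21.2) = -0.8903…

-0.89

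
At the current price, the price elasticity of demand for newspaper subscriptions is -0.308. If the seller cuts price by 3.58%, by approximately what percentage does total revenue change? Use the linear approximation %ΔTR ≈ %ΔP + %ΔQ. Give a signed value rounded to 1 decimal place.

%ΔQ ≈ Ed × %ΔP = (-0.308) × (-3.58%) = +1.1026%
%ΔTR ≈ %ΔP + %ΔQ = (-3.58%) + (+1.1026%) = -2.4774%

-2.5%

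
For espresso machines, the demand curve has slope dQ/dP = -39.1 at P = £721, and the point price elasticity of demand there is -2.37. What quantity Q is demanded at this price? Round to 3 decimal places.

Ed = (dQ/dP)·(P/Q) ⇒ Q = (dQ/dP)·P/Ed = (-39.1)·721/(-2.37) = 11894.97890…

11894.979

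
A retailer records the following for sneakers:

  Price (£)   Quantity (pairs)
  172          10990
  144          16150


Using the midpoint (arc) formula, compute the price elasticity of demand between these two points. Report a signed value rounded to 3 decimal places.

-2.146

%ΔQ = (16150 − 10990) / [(10990 + 16150)/2] = 5160/13570 = 0.380250…
%ΔP = (144 − 172) / [(172 + 144)/2] = -28/158 = -0.177215…
Arc Ed = %ΔQ / %ΔP = (5160/13570) / (-28/158) = -2.14569…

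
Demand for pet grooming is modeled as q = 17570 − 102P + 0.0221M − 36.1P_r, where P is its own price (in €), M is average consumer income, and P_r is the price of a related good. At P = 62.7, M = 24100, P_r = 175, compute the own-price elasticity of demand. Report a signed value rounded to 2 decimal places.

At the given values, q = 17570 − 102(62.7) + 0.0221(24100) − 36.1(175) = 5389.71.
∂q/∂P = −102.
E = (-102) × (62.7/5389.71) = -1.1865…

-1.19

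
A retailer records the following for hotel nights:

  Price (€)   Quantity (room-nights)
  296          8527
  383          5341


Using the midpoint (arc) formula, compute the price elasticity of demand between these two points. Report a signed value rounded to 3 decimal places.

-1.793

%ΔQ = (5341 − 8527) / [(8527 + 5341)/2] = -3186/6934 = -0.459475…
%ΔP = (383 − 296) / [(296 + 383)/2] = 87/339.5 = 0.256259…
Arc Ed = %ΔQ / %ΔP = (-3186/6934) / (87/339.5) = -1.79300…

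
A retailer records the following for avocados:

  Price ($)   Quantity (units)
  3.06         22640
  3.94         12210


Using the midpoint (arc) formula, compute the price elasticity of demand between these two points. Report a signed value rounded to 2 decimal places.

-2.38

%ΔQ = (12210 − 22640) / [(22640 + 12210)/2] = -10430/17425 = -0.598565…
%ΔP = (3.94 − 3.06) / [(3.06 + 3.94)/2] = 0.88/3.5 = 0.251428…
Arc Ed = %ΔQ / %ΔP = (-10430/17425) / (0.88/3.5) = -2.3806…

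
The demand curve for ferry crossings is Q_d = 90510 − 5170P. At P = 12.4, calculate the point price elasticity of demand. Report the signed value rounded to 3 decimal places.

dQ_d/dP = −5170. At P = 12.4, Q_d = 90510 − 5170(12.4) = 26402.
Ed = (dQ_d/dP)·(P/Q_d) = −5170 × (12.4/26402) = -2.42814…

-2.428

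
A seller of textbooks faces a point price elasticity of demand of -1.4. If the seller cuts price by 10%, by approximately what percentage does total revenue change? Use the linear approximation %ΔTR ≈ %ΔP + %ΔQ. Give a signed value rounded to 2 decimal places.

%ΔQ ≈ Ed × %ΔP = (-1.4) × (-10%) = +14.0000%
%ΔTR ≈ %ΔP + %ΔQ = (-10%) + (+14.0000%) = +4.0000%

+4.00%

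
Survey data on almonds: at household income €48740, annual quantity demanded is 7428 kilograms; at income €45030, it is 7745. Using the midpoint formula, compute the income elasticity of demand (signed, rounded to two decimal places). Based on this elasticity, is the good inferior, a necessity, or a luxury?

-0.53; inferior

%ΔQ = (7745 − 7428)/[( 7428 + 7745)/2] = 317/7586.5 = 0.041784…
%ΔIncome = (45030 − 48740)/[( 48740 + 45030)/2] = -3710/46885 = -0.079129…
E_income = (317/7586.5) / (-3710/46885) = -0.5280…
E_income < 0 ⇒ inferior good.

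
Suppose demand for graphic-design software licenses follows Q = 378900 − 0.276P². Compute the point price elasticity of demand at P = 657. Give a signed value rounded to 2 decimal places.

-0.92

dQ/dP = −2·0.276·P = -362.664. At P = 657, Q = 259764.876.
Ed = (dQ/dP)·(P/Q) = (-362.664) × (657/259764.876) = -0.9172…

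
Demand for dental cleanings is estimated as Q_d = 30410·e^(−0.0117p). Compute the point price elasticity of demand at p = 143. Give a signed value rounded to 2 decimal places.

dQ_d/dp = −0.0117·Q_d = -66.7704. At p = 143, Q_d = 5706.87.
Ed = (dQ_d/dp)·(p/Q_d) = (-66.7704) × (143/5706.87) = -1.6731

-1.67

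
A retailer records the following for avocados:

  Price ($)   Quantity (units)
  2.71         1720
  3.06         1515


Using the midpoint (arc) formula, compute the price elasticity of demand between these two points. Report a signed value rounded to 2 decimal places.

-1.04

%ΔQ = (1515 − 1720) / [(1720 + 1515)/2] = -205/1617.5 = -0.126738…
%ΔP = (3.06 − 2.71) / [(2.71 + 3.06)/2] = 0.35/2.885 = 0.121317…
Arc Ed = %ΔQ / %ΔP = (-205/1617.5) / (0.35/2.885) = -1.0446…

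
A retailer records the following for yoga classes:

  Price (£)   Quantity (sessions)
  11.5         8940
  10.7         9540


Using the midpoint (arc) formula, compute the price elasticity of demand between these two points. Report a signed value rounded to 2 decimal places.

-0.90

%ΔQ = (9540 − 8940) / [(8940 + 9540)/2] = 600/9240 = 0.064935…
%ΔP = (10.7 − 11.5) / [(11.5 + 10.7)/2] = -0.8/11.1 = -0.072072…
Arc Ed = %ΔQ / %ΔP = (600/9240) / (-0.8/11.1) = -0.9009…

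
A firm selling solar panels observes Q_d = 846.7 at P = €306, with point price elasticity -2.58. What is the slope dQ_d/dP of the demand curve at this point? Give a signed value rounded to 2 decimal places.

-7.14

Ed = (dQ_d/dP)·(P/Q_d) ⇒ dQ_d/dP = Ed·Q_d/P = (-2.58)·846.7/306 = -7.1388…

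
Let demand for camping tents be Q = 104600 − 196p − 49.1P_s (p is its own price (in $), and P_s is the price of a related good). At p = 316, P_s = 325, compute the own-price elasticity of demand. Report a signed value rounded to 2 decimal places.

At the given values, Q = 104600 − 196(316) − 49.1(325) = 26706.5.
∂Q/∂p = −196.
E = (-196) × (316/26706.5) = -2.3191…

-2.32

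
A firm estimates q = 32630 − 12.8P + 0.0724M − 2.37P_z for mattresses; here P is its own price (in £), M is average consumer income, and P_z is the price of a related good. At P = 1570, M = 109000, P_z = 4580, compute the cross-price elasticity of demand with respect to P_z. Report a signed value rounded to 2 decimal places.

At the given values, q = 32630 − 12.8(1570) + 0.0724(109000) − 2.37(4580) = 9571.
∂q/∂P_z = -2.37.
E = (-2.37) × (4580/9571) = -1.1341…

-1.13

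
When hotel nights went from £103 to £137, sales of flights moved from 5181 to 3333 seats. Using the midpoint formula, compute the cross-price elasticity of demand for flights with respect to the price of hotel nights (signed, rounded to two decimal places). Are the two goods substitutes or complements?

-1.53; complements

%ΔQ_{flights} = (3333 − 5181)/avg = -1848/4257 = -0.434108…
%ΔP_{hotel nights} = (137 − 103)/avg = 34/120 = 0.283333…
E_cross = (-1848/4257) / (34/120) = -1.5321…
E_cross < 0 ⇒ the goods are complements.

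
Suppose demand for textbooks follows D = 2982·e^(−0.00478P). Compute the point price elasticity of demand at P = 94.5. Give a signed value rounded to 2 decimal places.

dD/dP = −0.00478·D = -9.0732. At P = 94.5, D = 1898.16.
Ed = (dD/dP)·(P/D) = (-9.0732) × (94.5/1898.16) = -0.4517…

-0.45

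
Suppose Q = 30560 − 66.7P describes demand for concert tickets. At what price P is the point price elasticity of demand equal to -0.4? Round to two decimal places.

130.91

Ed = −66.7P/(30560 − 66.7P). Set this equal to -0.4:
66.7P = 0.4·(30560 − 66.7P) ⇒ 66.7P(1 + 0.4) = 0.4·30560
P = 0.4·30560 / (66.7·1.4) = 130.9059…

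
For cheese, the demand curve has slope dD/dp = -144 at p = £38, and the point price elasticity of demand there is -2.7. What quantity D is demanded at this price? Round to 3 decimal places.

Ed = (dD/dp)·(p/D) ⇒ D = (dD/dp)·p/Ed = (-144)·38/(-2.7) = 2026.66666…

2026.667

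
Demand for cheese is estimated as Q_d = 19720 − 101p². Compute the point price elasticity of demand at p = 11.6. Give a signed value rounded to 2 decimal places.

dQ_d/dp = −2·101·p = -2343.2. At p = 11.6, Q_d = 6129.44.
Ed = (dQ_d/dp)·(p/Q_d) = (-2343.2) × (11.6/6129.44) = -4.4345…

-4.43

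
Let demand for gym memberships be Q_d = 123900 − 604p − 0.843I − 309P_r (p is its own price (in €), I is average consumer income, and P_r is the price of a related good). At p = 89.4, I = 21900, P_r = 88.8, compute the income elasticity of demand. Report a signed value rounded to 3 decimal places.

At the given values, Q_d = 123900 − 604(89.4) − 0.843(21900) − 309(88.8) = 24001.5.
∂Q_d/∂I = -0.843.
E = (-0.843) × (21900/24001.5) = -0.76918…

-0.769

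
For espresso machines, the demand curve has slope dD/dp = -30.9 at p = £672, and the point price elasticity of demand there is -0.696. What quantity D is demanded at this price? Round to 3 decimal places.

29834.483

Ed = (dD/dp)·(p/D) ⇒ D = (dD/dp)·p/Ed = (-30.9)·672/(-0.696) = 29834.48275…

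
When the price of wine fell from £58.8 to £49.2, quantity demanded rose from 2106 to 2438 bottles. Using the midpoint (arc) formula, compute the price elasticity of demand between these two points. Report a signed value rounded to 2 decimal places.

-0.82

%ΔQ = (2438 − 2106) / [(2106 + 2438)/2] = 332/2272 = 0.146126…
%ΔP = (49.2 − 58.8) / [(58.8 + 49.2)/2] = -9.6/54 = -0.177777…
Arc Ed = %ΔQ / %ΔP = (332/2272) / (-9.6/54) = -0.8219…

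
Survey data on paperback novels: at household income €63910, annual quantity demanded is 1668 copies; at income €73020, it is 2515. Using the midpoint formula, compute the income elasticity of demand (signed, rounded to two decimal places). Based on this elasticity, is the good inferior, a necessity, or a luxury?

%ΔQ = (2515 − 1668)/[( 1668 + 2515)/2] = 847/2091.5 = 0.404972…
%ΔIncome = (73020 − 63910)/[( 63910 + 73020)/2] = 9110/68465 = 0.133060…
E_income = (847/2091.5) / (9110/68465) = 3.0435…
E_income > 1 ⇒ normal good, luxury.

3.04; luxury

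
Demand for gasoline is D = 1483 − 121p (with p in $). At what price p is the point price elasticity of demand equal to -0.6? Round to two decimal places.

4.60

Ed = −121p/(1483 − 121p). Set this equal to -0.6:
121p = 0.6·(1483 − 121p) ⇒ 121p(1 + 0.6) = 0.6·1483
p = 0.6·1483 / (121·1.6) = 4.5960…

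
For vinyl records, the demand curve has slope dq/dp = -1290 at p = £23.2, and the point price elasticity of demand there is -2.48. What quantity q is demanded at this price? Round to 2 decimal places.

Ed = (dq/dp)·(p/q) ⇒ q = (dq/dp)·p/Ed = (-1290)·23.2/(-2.48) = 12067.7419…

12067.74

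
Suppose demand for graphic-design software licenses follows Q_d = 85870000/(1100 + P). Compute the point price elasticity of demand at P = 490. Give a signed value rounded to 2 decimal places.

dQ_d/dP = −85870000/(1100 + P)² = -33.9662. At P = 490, Q_d = 54006.3.
Ed = (dQ_d/dP)·(P/Q_d) = (-33.9662) × (490/54006.3) = -0.3081…

-0.31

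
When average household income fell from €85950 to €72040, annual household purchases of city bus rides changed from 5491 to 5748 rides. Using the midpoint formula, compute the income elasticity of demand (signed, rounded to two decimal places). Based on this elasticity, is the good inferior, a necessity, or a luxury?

-0.26; inferior

%ΔQ = (5748 − 5491)/[( 5491 + 5748)/2] = 257/5619.5 = 0.045733…
%ΔIncome = (72040 − 85950)/[( 85950 + 72040)/2] = -13910/78995 = -0.176087…
E_income = (257/5619.5) / (-13910/78995) = -0.2597…
E_income < 0 ⇒ inferior good.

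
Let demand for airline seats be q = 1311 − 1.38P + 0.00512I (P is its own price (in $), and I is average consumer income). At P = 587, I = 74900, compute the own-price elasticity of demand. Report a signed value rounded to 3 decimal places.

At the given values, q = 1311 − 1.38(587) + 0.00512(74900) = 884.428.
∂q/∂P = −1.38.
E = (-1.38) × (587/884.428) = -0.91591…

-0.916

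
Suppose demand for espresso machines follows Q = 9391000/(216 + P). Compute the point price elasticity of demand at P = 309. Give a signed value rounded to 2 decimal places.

-0.59

dQ/dP = −9391000/(216 + P)² = -34.0717. At P = 309, Q = 17887.6.
Ed = (dQ/dP)·(P/Q) = (-34.0717) × (309/17887.6) = -0.5885…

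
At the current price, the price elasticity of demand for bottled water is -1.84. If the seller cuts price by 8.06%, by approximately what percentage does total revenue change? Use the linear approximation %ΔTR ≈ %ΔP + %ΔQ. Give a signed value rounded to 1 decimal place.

+6.8%

%ΔQ ≈ Ed × %ΔP = (-1.84) × (-8.06%) = +14.8304%
%ΔTR ≈ %ΔP + %ΔQ = (-8.06%) + (+14.8304%) = +6.7704%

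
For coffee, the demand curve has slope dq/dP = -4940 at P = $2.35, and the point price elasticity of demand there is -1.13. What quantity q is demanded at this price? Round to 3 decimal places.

10273.451

Ed = (dq/dP)·(P/q) ⇒ q = (dq/dP)·P/Ed = (-4940)·2.35/(-1.13) = 10273.45132…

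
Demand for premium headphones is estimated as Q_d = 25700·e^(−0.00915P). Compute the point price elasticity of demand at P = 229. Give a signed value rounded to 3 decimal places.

dQ_d/dP = −0.00915·Q_d = -28.9305. At P = 229, Q_d = 3161.8.
Ed = (dQ_d/dP)·(P/Q_d) = (-28.9305) × (229/3161.8) = -2.09535

-2.095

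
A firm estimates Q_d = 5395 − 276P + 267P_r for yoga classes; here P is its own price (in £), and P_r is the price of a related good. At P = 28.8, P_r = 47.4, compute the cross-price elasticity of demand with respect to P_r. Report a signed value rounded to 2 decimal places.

At the given values, Q_d = 5395 − 276(28.8) + 267(47.4) = 10102.
∂Q_d/∂P_r = 267.
E = (267) × (47.4/10102) = 1.2528…

1.25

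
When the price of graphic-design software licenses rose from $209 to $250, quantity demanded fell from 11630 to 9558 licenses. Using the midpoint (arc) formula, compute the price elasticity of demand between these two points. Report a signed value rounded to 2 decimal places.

%ΔQ = (9558 − 11630) / [(11630 + 9558)/2] = -2072/10594 = -0.195582…
%ΔP = (250 − 209) / [(209 + 250)/2] = 41/229.5 = 0.178649…
Arc Ed = %ΔQ / %ΔP = (-2072/10594) / (41/229.5) = -1.0947…

-1.09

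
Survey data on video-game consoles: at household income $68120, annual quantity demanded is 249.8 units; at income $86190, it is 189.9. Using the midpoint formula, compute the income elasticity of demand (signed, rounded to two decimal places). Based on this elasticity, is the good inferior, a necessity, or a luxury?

-1.16; inferior

%ΔQ = (189.9 − 249.8)/[( 249.8 + 189.9)/2] = -59.9/219.85 = -0.272458…
%ΔIncome = (86190 − 68120)/[( 68120 + 86190)/2] = 18070/77155 = 0.234203…
E_income = (-59.9/219.85) / (18070/77155) = -1.1633…
E_income < 0 ⇒ inferior good.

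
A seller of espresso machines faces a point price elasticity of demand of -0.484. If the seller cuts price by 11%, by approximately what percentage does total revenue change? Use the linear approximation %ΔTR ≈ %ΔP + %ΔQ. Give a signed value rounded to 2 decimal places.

%ΔQ ≈ Ed × %ΔP = (-0.484) × (-11%) = +5.3240%
%ΔTR ≈ %ΔP + %ΔQ = (-11%) + (+5.3240%) = -5.6760%

-5.68%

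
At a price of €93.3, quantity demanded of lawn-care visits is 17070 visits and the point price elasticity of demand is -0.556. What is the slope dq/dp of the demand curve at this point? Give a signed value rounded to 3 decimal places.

Ed = (dq/dp)·(p/q) ⇒ dq/dp = Ed·q/p = (-0.556)·17070/93.3 = -101.72475…

-101.725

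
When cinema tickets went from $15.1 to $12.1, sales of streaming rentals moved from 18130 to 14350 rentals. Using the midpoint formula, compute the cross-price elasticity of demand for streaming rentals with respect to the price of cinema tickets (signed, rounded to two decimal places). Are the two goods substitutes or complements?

%ΔQ_{streaming rentals} = (14350 − 18130)/avg = -3780/16240 = -0.232758…
%ΔP_{cinema tickets} = (12.1 − 15.1)/avg = -3/13.6 = -0.220588…
E_cross = (-3780/16240) / (-3/13.6) = 1.0551…
E_cross > 0 ⇒ the goods are substitutes.

1.06; substitutes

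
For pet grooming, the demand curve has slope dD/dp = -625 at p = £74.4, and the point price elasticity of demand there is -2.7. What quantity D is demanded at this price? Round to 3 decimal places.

Ed = (dD/dp)·(p/D) ⇒ D = (dD/dp)·p/Ed = (-625)·74.4/(-2.7) = 17222.22222…

17222.222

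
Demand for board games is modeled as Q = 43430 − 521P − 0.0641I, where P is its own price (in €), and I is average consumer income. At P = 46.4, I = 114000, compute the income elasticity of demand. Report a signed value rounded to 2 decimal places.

-0.61

At the given values, Q = 43430 − 521(46.4) − 0.0641(114000) = 11948.2.
∂Q/∂I = -0.0641.
E = (-0.0641) × (114000/11948.2) = -0.6115…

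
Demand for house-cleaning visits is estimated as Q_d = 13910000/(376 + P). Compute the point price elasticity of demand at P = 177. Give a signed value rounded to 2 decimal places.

-0.32

dQ_d/dP = −13910000/(376 + P)² = -45.4859. At P = 177, Q_d = 25153.7.
Ed = (dQ_d/dP)·(P/Q_d) = (-45.4859) × (177/25153.7) = -0.3200…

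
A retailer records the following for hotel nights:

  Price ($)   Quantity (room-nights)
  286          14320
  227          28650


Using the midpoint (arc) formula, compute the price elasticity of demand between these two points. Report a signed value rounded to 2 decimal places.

%ΔQ = (28650 − 14320) / [(14320 + 28650)/2] = 14330/21485 = 0.666976…
%ΔP = (227 − 286) / [(286 + 227)/2] = -59/256.5 = -0.230019…
Arc Ed = %ΔQ / %ΔP = (14330/21485) / (-59/256.5) = -2.8996…

-2.90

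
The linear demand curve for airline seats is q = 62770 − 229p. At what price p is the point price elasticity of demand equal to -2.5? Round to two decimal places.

Ed = −229p/(62770 − 229p). Set this equal to -2.5:
229p = 2.5·(62770 − 229p) ⇒ 229p(1 + 2.5) = 2.5·62770
p = 2.5·62770 / (229·3.5) = 195.7891…

195.79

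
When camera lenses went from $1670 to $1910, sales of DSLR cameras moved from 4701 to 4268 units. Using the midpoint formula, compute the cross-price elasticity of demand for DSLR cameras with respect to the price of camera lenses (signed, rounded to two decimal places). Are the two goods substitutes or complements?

-0.72; complements

%ΔQ_{DSLR cameras} = (4268 − 4701)/avg = -433/4484.5 = -0.096554…
%ΔP_{camera lenses} = (1910 − 1670)/avg = 240/1790 = 0.134078…
E_cross = (-433/4484.5) / (240/1790) = -0.7201…
E_cross < 0 ⇒ the goods are complements.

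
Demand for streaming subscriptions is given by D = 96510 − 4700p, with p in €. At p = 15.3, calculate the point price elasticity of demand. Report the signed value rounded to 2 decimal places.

-2.92

dD/dp = −4700. At p = 15.3, D = 96510 − 4700(15.3) = 24600.
Ed = (dD/dp)·(p/D) = −4700 × (15.3/24600) = -2.9231…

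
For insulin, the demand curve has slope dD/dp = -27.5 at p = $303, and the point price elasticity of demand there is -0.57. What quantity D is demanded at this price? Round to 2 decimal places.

14618.42

Ed = (dD/dp)·(p/D) ⇒ D = (dD/dp)·p/Ed = (-27.5)·303/(-0.57) = 14618.4210…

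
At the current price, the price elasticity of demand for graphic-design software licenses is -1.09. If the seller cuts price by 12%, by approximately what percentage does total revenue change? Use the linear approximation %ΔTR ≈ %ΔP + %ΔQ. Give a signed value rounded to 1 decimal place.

+1.1%

%ΔQ ≈ Ed × %ΔP = (-1.09) × (-12%) = +13.0800%
%ΔTR ≈ %ΔP + %ΔQ = (-12%) + (+13.0800%) = +1.0800%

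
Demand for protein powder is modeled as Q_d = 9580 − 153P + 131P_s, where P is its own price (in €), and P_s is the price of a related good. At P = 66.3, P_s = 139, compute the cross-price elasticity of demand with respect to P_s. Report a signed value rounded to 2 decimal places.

1.03

At the given values, Q_d = 9580 − 153(66.3) + 131(139) = 17645.1.
∂Q_d/∂P_s = 131.
E = (131) × (139/17645.1) = 1.0319…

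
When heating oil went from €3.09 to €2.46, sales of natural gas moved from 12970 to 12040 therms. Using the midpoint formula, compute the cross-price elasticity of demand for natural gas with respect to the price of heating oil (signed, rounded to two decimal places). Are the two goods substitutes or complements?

%ΔQ_{natural gas} = (12040 − 12970)/avg = -930/12505 = -0.074370…
%ΔP_{heating oil} = (2.46 − 3.09)/avg = -0.63/2.775 = -0.227027…
E_cross = (-930/12505) / (-0.63/2.775) = 0.3275…
E_cross > 0 ⇒ the goods are substitutes.

0.33; substitutes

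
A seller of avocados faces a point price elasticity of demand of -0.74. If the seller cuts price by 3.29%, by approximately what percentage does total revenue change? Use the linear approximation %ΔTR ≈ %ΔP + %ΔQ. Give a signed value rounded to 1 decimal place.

-0.9%

%ΔQ ≈ Ed × %ΔP = (-0.74) × (-3.29%) = +2.4346%
%ΔTR ≈ %ΔP + %ΔQ = (-3.29%) + (+2.4346%) = -0.8554%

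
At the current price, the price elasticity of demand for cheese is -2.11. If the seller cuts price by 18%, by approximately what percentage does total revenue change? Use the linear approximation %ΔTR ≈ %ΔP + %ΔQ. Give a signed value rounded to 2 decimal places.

%ΔQ ≈ Ed × %ΔP = (-2.11) × (-18%) = +37.9800%
%ΔTR ≈ %ΔP + %ΔQ = (-18%) + (+37.9800%) = +19.9800%

+19.98%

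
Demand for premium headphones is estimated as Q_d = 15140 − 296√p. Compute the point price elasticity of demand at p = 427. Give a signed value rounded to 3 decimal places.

dQ_d/dp = −296/(2√p) = -7.16222. At p = 427, Q_d = 9023.46.
Ed = (dQ_d/dp)·(p/Q_d) = (-7.16222) × (427/9023.46) = -0.33892…

-0.339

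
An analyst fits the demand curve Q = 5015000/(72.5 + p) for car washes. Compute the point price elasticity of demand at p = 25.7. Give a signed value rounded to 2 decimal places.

-0.26

dQ/dp = −5015000/(72.5 + p)² = -520.053. At p = 25.7, Q = 51069.2.
Ed = (dQ/dp)·(p/Q) = (-520.053) × (25.7/51069.2) = -0.2617…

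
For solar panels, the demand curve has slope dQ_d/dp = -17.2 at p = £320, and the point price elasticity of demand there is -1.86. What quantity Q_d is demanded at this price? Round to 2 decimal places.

2959.14

Ed = (dQ_d/dp)·(p/Q_d) ⇒ Q_d = (dQ_d/dp)·p/Ed = (-17.2)·320/(-1.86) = 2959.1397…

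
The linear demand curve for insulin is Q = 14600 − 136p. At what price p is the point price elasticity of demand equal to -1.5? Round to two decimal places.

Ed = −136p/(14600 − 136p). Set this equal to -1.5:
136p = 1.5·(14600 − 136p) ⇒ 136p(1 + 1.5) = 1.5·14600
p = 1.5·14600 / (136·2.5) = 64.4117…

64.41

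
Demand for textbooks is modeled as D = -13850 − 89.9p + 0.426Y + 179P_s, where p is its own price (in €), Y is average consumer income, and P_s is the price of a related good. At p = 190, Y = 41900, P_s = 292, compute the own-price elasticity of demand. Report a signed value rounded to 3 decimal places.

At the given values, D = -13850 − 89.9(190) + 0.426(41900) + 179(292) = 39186.4.
∂D/∂p = −89.9.
E = (-89.9) × (190/39186.4) = -0.43589…

-0.436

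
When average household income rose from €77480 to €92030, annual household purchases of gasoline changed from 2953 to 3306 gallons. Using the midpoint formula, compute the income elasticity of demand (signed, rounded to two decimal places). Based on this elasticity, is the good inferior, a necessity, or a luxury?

0.66; necessity

%ΔQ = (3306 − 2953)/[( 2953 + 3306)/2] = 353/3129.5 = 0.112797…
%ΔIncome = (92030 − 77480)/[( 77480 + 92030)/2] = 14550/84755 = 0.171671…
E_income = (353/3129.5) / (14550/84755) = 0.6570…
0 < E_income < 1 ⇒ normal good, necessity.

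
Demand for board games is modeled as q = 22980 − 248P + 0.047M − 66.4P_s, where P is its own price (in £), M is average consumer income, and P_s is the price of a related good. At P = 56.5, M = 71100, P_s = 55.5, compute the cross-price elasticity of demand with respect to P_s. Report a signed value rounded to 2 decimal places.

-0.43

At the given values, q = 22980 − 248(56.5) + 0.047(71100) − 66.4(55.5) = 8624.5.
∂q/∂P_s = -66.4.
E = (-66.4) × (55.5/8624.5) = -0.4272…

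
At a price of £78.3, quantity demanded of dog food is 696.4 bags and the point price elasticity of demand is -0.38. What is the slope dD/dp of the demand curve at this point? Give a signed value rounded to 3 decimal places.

-3.380

Ed = (dD/dp)·(p/D) ⇒ dD/dp = Ed·D/p = (-0.38)·696.4/78.3 = -3.37971…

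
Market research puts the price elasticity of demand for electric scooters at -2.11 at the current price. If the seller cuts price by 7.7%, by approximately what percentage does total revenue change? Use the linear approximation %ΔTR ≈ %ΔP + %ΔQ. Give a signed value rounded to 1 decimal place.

+8.5%

%ΔQ ≈ Ed × %ΔP = (-2.11) × (-7.7%) = +16.2470%
%ΔTR ≈ %ΔP + %ΔQ = (-7.7%) + (+16.2470%) = +8.5470%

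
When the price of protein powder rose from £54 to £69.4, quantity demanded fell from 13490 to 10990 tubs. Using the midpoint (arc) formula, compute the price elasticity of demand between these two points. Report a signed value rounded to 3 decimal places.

%ΔQ = (10990 − 13490) / [(13490 + 10990)/2] = -2500/12240 = -0.204248…
%ΔP = (69.4 − 54) / [(54 + 69.4)/2] = 15.4/61.7 = 0.249594…
Arc Ed = %ΔQ / %ΔP = (-2500/12240) / (15.4/61.7) = -0.81831…

-0.818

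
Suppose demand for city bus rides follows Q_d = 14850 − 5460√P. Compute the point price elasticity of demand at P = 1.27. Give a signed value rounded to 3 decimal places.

-0.354

dQ_d/dP = −5460/(2√P) = -2422.48. At P = 1.27, Q_d = 8696.89.
Ed = (dQ_d/dP)·(P/Q_d) = (-2422.48) × (1.27/8696.89) = -0.35375…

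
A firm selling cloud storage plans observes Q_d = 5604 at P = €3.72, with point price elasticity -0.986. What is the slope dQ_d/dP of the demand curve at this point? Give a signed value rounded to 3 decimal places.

-1485.361

Ed = (dQ_d/dP)·(P/Q_d) ⇒ dQ_d/dP = Ed·Q_d/P = (-0.986)·5604/3.72 = -1485.36129…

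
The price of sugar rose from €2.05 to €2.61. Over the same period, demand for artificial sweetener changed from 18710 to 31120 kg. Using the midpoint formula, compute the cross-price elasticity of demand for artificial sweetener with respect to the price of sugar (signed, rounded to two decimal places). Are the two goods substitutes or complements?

%ΔQ_{artificial sweetener} = (31120 − 18710)/avg = 12410/24915 = 0.498093…
%ΔP_{sugar} = (2.61 − 2.05)/avg = 0.56/2.33 = 0.240343…
E_cross = (12410/24915) / (0.56/2.33) = 2.0724…
E_cross > 0 ⇒ the goods are substitutes.

2.07; substitutes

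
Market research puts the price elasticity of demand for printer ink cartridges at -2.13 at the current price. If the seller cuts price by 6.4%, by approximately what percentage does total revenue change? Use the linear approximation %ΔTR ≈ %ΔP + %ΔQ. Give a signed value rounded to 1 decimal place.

%ΔQ ≈ Ed × %ΔP = (-2.13) × (-6.4%) = +13.6320%
%ΔTR ≈ %ΔP + %ΔQ = (-6.4%) + (+13.6320%) = +7.2320%

+7.2%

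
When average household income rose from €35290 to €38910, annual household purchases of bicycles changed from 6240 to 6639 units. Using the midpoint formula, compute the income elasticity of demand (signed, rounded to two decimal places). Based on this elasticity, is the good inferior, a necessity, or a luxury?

%ΔQ = (6639 − 6240)/[( 6240 + 6639)/2] = 399/6439.5 = 0.061961…
%ΔIncome = (38910 − 35290)/[( 35290 + 38910)/2] = 3620/37100 = 0.097574…
E_income = (399/6439.5) / (3620/37100) = 0.6350…
0 < E_income < 1 ⇒ normal good, necessity.

0.64; necessity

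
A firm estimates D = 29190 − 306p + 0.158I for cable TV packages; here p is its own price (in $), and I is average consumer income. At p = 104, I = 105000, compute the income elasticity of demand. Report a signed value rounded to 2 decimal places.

1.19

At the given values, D = 29190 − 306(104) + 0.158(105000) = 13956.
∂D/∂I = 0.158.
E = (0.158) × (105000/13956) = 1.1887…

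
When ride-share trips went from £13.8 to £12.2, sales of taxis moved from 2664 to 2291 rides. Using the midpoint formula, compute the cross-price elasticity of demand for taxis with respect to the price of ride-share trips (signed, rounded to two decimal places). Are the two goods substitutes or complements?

%ΔQ_{taxis} = (2291 − 2664)/avg = -373/2477.5 = -0.150554…
%ΔP_{ride-share trips} = (12.2 − 13.8)/avg = -1.6/13 = -0.123076…
E_cross = (-373/2477.5) / (-1.6/13) = 1.2232…
E_cross > 0 ⇒ the goods are substitutes.

1.22; substitutes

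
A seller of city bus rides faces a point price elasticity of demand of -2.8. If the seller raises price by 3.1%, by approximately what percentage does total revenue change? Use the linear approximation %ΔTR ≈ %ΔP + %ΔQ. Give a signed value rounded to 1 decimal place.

%ΔQ ≈ Ed × %ΔP = (-2.8) × (+3.1%) = -8.6800%
%ΔTR ≈ %ΔP + %ΔQ = (+3.1%) + (-8.6800%) = -5.5800%

-5.6%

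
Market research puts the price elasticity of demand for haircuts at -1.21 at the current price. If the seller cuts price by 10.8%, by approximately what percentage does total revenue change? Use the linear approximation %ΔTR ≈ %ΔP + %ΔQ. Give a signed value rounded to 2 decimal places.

%ΔQ ≈ Ed × %ΔP = (-1.21) × (-10.8%) = +13.0680%
%ΔTR ≈ %ΔP + %ΔQ = (-10.8%) + (+13.0680%) = +2.2680%

+2.27%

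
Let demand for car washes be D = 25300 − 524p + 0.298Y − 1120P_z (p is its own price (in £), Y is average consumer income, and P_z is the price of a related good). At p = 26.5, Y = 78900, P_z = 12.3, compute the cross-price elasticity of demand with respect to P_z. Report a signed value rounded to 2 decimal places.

-0.65

At the given values, D = 25300 − 524(26.5) + 0.298(78900) − 1120(12.3) = 21150.2.
∂D/∂P_z = -1120.
E = (-1120) × (12.3/21150.2) = -0.6513…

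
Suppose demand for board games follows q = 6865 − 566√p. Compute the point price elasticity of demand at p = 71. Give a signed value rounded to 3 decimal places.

-1.138

dq/dp = −566/(2√p) = -33.5859. At p = 71, q = 2095.8.
Ed = (dq/dp)·(p/q) = (-33.5859) × (71/2095.8) = -1.13780…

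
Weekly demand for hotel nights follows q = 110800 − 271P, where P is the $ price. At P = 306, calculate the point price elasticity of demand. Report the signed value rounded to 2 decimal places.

dq/dP = −271. At P = 306, q = 110800 − 271(306) = 27874.
Ed = (dq/dP)·(P/q) = −271 × (306/27874) = -2.9750…

-2.98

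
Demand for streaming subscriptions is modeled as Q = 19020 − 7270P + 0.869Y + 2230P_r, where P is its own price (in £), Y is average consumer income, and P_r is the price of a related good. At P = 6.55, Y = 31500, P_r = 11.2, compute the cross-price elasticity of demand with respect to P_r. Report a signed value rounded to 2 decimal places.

At the given values, Q = 19020 − 7270(6.55) + 0.869(31500) + 2230(11.2) = 23751.
∂Q/∂P_r = 2230.
E = (2230) × (11.2/23751) = 1.0515…

1.05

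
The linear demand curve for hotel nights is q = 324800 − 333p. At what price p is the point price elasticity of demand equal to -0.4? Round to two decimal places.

Ed = −333p/(324800 − 333p). Set this equal to -0.4:
333p = 0.4·(324800 − 333p) ⇒ 333p(1 + 0.4) = 0.4·324800
p = 0.4·324800 / (333·1.4) = 278.6786…

278.68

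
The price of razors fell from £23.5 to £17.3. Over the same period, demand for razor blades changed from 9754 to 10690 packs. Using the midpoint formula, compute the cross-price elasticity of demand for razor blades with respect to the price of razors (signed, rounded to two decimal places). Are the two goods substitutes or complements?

-0.30; complements

%ΔQ_{razor blades} = (10690 − 9754)/avg = 936/10222 = 0.091567…
%ΔP_{razors} = (17.3 − 23.5)/avg = -6.2/20.4 = -0.303921…
E_cross = (936/10222) / (-6.2/20.4) = -0.3012…
E_cross < 0 ⇒ the goods are complements.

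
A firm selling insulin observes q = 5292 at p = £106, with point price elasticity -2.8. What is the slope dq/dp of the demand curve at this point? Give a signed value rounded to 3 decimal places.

Ed = (dq/dp)·(p/q) ⇒ dq/dp = Ed·q/p = (-2.8)·5292/106 = -139.78867…

-139.789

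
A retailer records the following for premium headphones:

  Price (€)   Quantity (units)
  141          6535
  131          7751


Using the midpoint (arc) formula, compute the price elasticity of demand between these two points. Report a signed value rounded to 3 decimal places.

%ΔQ = (7751 − 6535) / [(6535 + 7751)/2] = 1216/7143 = 0.170236…
%ΔP = (131 − 141) / [(141 + 131)/2] = -10/136 = -0.073529…
Arc Ed = %ΔQ / %ΔP = (1216/7143) / (-10/136) = -2.31521…

-2.315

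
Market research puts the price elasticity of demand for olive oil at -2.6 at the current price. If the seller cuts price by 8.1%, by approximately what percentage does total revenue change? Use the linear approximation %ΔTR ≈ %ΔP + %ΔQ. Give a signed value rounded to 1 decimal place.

+13.0%

%ΔQ ≈ Ed × %ΔP = (-2.6) × (-8.1%) = +21.0600%
%ΔTR ≈ %ΔP + %ΔQ = (-8.1%) + (+21.0600%) = +12.9600%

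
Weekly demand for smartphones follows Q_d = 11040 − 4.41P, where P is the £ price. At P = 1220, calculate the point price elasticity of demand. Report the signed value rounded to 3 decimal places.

-0.951

dQ_d/dP = −4.41. At P = 1220, Q_d = 11040 − 4.41(1220) = 5659.8.
Ed = (dQ_d/dP)·(P/Q_d) = −4.41 × (1220/5659.8) = -0.95059…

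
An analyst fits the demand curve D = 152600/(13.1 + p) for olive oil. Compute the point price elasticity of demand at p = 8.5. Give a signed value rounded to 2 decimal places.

-0.39

dD/dp = −152600/(13.1 + p)² = -327.075. At p = 8.5, D = 7064.81.
Ed = (dD/dp)·(p/D) = (-327.075) × (8.5/7064.81) = -0.3935…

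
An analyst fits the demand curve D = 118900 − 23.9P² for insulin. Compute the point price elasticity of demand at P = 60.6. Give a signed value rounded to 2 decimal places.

-5.64

dD/dP = −2·23.9·P = -2896.68. At P = 60.6, D = 31130.596.
Ed = (dD/dP)·(P/D) = (-2896.68) × (60.6/31130.596) = -5.6387…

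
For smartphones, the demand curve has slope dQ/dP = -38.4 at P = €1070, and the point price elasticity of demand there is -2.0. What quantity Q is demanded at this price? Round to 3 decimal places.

20544.000

Ed = (dQ/dP)·(P/Q) ⇒ Q = (dQ/dP)·P/Ed = (-38.4)·1070/(-2.0) = 20544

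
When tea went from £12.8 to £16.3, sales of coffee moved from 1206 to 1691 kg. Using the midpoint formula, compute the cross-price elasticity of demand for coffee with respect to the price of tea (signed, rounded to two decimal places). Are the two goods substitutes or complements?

%ΔQ_{coffee} = (1691 − 1206)/avg = 485/1448.5 = 0.334829…
%ΔP_{tea} = (16.3 − 12.8)/avg = 3.5/14.55 = 0.240549…
E_cross = (485/1448.5) / (3.5/14.55) = 1.3919…
E_cross > 0 ⇒ the goods are substitutes.

1.39; substitutes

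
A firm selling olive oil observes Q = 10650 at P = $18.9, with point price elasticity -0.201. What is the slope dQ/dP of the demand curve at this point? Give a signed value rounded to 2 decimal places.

Ed = (dQ/dP)·(P/Q) ⇒ dQ/dP = Ed·Q/P = (-0.201)·10650/18.9 = -113.2619…

-113.26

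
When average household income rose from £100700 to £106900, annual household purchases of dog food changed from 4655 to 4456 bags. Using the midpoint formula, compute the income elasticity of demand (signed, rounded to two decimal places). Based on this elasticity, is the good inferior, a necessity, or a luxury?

-0.73; inferior

%ΔQ = (4456 − 4655)/[( 4655 + 4456)/2] = -199/4555.5 = -0.043683…
%ΔIncome = (106900 − 100700)/[( 100700 + 106900)/2] = 6200/103800 = 0.059730…
E_income = (-199/4555.5) / (6200/103800) = -0.7313…
E_income < 0 ⇒ inferior good.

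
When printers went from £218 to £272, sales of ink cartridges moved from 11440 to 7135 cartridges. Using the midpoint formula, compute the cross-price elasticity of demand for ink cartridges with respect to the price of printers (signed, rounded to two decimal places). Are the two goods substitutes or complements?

%ΔQ_{ink cartridges} = (7135 − 11440)/avg = -4305/9287.5 = -0.463526…
%ΔP_{printers} = (272 − 218)/avg = 54/245 = 0.220408…
E_cross = (-4305/9287.5) / (54/245) = -2.1030…
E_cross < 0 ⇒ the goods are complements.

-2.10; complements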